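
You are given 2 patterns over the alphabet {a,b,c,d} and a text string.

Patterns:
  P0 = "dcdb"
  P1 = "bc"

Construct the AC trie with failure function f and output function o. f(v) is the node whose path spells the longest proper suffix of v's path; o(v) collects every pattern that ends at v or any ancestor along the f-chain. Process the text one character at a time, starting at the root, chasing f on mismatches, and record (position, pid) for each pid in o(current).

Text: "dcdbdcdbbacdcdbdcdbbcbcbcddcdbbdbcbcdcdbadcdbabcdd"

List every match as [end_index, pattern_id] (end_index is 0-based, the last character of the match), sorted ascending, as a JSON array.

Build:
Trie nodes:
  n0 'ε': b→5 d→1
  n1 'd': c→2
  n2 'dc': d→3
  n3 'dcd': b→4
  n4 'dcdb': ·  [P0 ends]
  n5 'b': c→6
  n6 'bc': ·  [P1 ends]

Failure links (BFS by depth):
  n1('d'): parent n0 fail=0; on 'd' 0 → fail=0;  out ∅∪∅=∅
  n5('b'): parent n0 fail=0; on 'b' 0 → fail=0;  out ∅∪∅=∅
  n2('dc'): parent n1 fail=0; on 'c' 0 → fail=0;  out ∅∪∅=∅
  n6('bc'): parent n5 fail=0; on 'c' 0 → fail=0;  out {1}∪∅={1}
  n3('dcd'): parent n2 fail=0; on 'd' 0 → fail=1;  out ∅∪∅=∅
  n4('dcdb'): parent n3 fail=1; on 'b' 1→0 → fail=5;  out {0}∪∅={0}

Scan:
pos 0 'd': at 1
pos 1 'c': at 2
pos 2 'd': at 3
pos 3 'b': at 4  emit P0@[0:3]
pos 4 'd': at 1 (via fail)
pos 5 'c': at 2
pos 6 'd': at 3
pos 7 'b': at 4  emit P0@[4:7]
pos 8 'b': at 5 (via fail)
pos 9 'a': at 0 (via fail)
pos 10 'c': at 0
pos 11 'd': at 1
pos 12 'c': at 2
pos 13 'd': at 3
pos 14 'b': at 4  emit P0@[11:14]
pos 15 'd': at 1 (via fail)
pos 16 'c': at 2
pos 17 'd': at 3
pos 18 'b': at 4  emit P0@[15:18]
pos 19 'b': at 5 (via fail)
pos 20 'c': at 6  emit P1@[19:20]
pos 21 'b': at 5 (via fail)
pos 22 'c': at 6  emit P1@[21:22]
pos 23 'b': at 5 (via fail)
pos 24 'c': at 6  emit P1@[23:24]
pos 25 'd': at 1 (via fail)
pos 26 'd': at 1 (via fail)
pos 27 'c': at 2
pos 28 'd': at 3
pos 29 'b': at 4  emit P0@[26:29]
pos 30 'b': at 5 (via fail)
pos 31 'd': at 1 (via fail)
pos 32 'b': at 5 (via fail)
pos 33 'c': at 6  emit P1@[32:33]
pos 34 'b': at 5 (via fail)
pos 35 'c': at 6  emit P1@[34:35]
pos 36 'd': at 1 (via fail)
pos 37 'c': at 2
pos 38 'd': at 3
pos 39 'b': at 4  emit P0@[36:39]
pos 40 'a': at 0 (via fail)
pos 41 'd': at 1
pos 42 'c': at 2
pos 43 'd': at 3
pos 44 'b': at 4  emit P0@[41:44]
pos 45 'a': at 0 (via fail)
pos 46 'b': at 5
pos 47 'c': at 6  emit P1@[46:47]
pos 48 'd': at 1 (via fail)
pos 49 'd': at 1 (via fail)

Matches: [[3,0],[7,0],[14,0],[18,0],[20,1],[22,1],[24,1],[29,0],[33,1],[35,1],[39,0],[44,0],[47,1]]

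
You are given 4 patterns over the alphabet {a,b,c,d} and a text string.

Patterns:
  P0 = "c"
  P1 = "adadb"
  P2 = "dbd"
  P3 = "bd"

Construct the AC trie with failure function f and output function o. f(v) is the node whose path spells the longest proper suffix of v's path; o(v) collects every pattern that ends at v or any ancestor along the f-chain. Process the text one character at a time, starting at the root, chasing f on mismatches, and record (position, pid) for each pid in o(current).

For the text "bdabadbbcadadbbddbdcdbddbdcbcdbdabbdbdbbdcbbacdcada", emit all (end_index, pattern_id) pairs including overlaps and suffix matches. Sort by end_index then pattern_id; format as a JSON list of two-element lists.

Build automaton:
Trie (insert patterns):
  0='ε' goto a→2 b→10 c→1 d→7
  1='c' goto ·  ←P0
  2='a' goto d→3
  3='ad' goto a→4
  4='ada' goto d→5
  5='adad' goto b→6
  6='adadb' goto ·  ←P1
  7='d' goto b→8
  8='db' goto d→9
  9='dbd' goto ·  ←P2
  10='b' goto d→11
  11='bd' goto ·  ←P3

Failure links (BFS by depth):
  fail(1) 'c': from fail(0)=0 chase 'c': 0 ⇒ 0;  out={0}∪out(0)={0}
  fail(2) 'a': from fail(0)=0 chase 'a': 0 ⇒ 0;  out=∅∪out(0)=∅
  fail(7) 'd': from fail(0)=0 chase 'd': 0 ⇒ 0;  out=∅∪out(0)=∅
  fail(10) 'b': from fail(0)=0 chase 'b': 0 ⇒ 0;  out=∅∪out(0)=∅
  fail(3) 'ad': from fail(2)=0 chase 'd': 0 ⇒ 7;  out=∅∪out(7)=∅
  fail(8) 'db': from fail(7)=0 chase 'b': 0 ⇒ 10;  out=∅∪out(10)=∅
  fail(11) 'bd': from fail(10)=0 chase 'd': 0 ⇒ 7;  out={3}∪out(7)={3}
  fail(4) 'ada': from fail(3)=7 chase 'a': 7→0 ⇒ 2;  out=∅∪out(2)=∅
  fail(9) 'dbd': from fail(8)=10 chase 'd': 10 ⇒ 11;  out={2}∪out(11)={2,3}
  fail(5) 'adad': from fail(4)=2 chase 'd': 2 ⇒ 3;  out=∅∪out(3)=∅
  fail(6) 'adadb': from fail(5)=3 chase 'b': 3→7 ⇒ 8;  out={1}∪out(8)={1}

Scan:
[0] read 'b'  n0⇒n10
[1] read 'd'  n10⇒n11  emit P3@[0:1]
[2] read 'a'  n11⇒n2 ·f
[3] read 'b'  n2⇒n10 ·f
[4] read 'a'  n10⇒n2 ·f
[5] read 'd'  n2⇒n3
[6] read 'b'  n3⇒n8 ·f
[7] read 'b'  n8⇒n10 ·f
[8] read 'c'  n10⇒n1 ·f  emit P0@[8:8]
[9] read 'a'  n1⇒n2 ·f
[10] read 'd'  n2⇒n3
[11] read 'a'  n3⇒n4
[12] read 'd'  n4⇒n5
[13] read 'b'  n5⇒n6  emit P1@[9:13]
[14] read 'b'  n6⇒n10 ·f
[15] read 'd'  n10⇒n11  emit P3@[14:15]
[16] read 'd'  n11⇒n7 ·f
[17] read 'b'  n7⇒n8
[18] read 'd'  n8⇒n9  emit P2@[16:18],P3@[17:18]
[19] read 'c'  n9⇒n1 ·f  emit P0@[19:19]
[20] read 'd'  n1⇒n7 ·f
[21] read 'b'  n7⇒n8
[22] read 'd'  n8⇒n9  emit P2@[20:22],P3@[21:22]
[23] read 'd'  n9⇒n7 ·f
[24] read 'b'  n7⇒n8
[25] read 'd'  n8⇒n9  emit P2@[23:25],P3@[24:25]
[26] read 'c'  n9⇒n1 ·f  emit P0@[26:26]
[27] read 'b'  n1⇒n10 ·f
[28] read 'c'  n10⇒n1 ·f  emit P0@[28:28]
[29] read 'd'  n1⇒n7 ·f
[30] read 'b'  n7⇒n8
[31] read 'd'  n8⇒n9  emit P2@[29:31],P3@[30:31]
[32] read 'a'  n9⇒n2 ·f
[33] read 'b'  n2⇒n10 ·f
[34] read 'b'  n10⇒n10 ·f
[35] read 'd'  n10⇒n11  emit P3@[34:35]
[36] read 'b'  n11⇒n8 ·f
[37] read 'd'  n8⇒n9  emit P2@[35:37],P3@[36:37]
[38] read 'b'  n9⇒n8 ·f
[39] read 'b'  n8⇒n10 ·f
[40] read 'd'  n10⇒n11  emit P3@[39:40]
[41] read 'c'  n11⇒n1 ·f  emit P0@[41:41]
[42] read 'b'  n1⇒n10 ·f
[43] read 'b'  n10⇒n10 ·f
[44] read 'a'  n10⇒n2 ·f
[45] read 'c'  n2⇒n1 ·f  emit P0@[45:45]
[46] read 'd'  n1⇒n7 ·f
[47] read 'c'  n7⇒n1 ·f  emit P0@[47:47]
[48] read 'a'  n1⇒n2 ·f
[49] read 'd'  n2⇒n3
[50] read 'a'  n3⇒n4

Result: [[1,3],[8,0],[13,1],[15,3],[18,2],[18,3],[19,0],[22,2],[22,3],[25,2],[25,3],[26,0],[28,0],[31,2],[31,3],[35,3],[37,2],[37,3],[40,3],[41,0],[45,0],[47,0]]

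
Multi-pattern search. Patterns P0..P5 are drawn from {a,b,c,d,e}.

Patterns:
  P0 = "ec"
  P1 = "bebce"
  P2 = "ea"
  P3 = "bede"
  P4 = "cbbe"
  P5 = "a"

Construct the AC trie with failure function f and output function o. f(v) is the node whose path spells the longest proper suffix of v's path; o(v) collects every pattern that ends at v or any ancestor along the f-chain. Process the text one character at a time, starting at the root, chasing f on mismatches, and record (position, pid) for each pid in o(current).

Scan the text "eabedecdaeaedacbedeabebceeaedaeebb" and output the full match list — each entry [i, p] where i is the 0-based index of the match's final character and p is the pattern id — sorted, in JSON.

Build automaton:
Trie (insert patterns):
  0='ε' goto a→15 b→3 c→11 e→1
  1='e' goto a→8 c→2
  2='ec' goto ·  ←P0
  3='b' goto e→4
  4='be' goto b→5 d→9
  5='beb' goto c→6
  6='bebc' goto e→7
  7='bebce' goto ·  ←P1
  8='ea' goto ·  ←P2
  9='bed' goto e→10
  10='bede' goto ·  ←P3
  11='c' goto b→12
  12='cb' goto b→13
  13='cbb' goto e→14
  14='cbbe' goto ·  ←P4
  15='a' goto ·  ←P5

Failure links (BFS by depth):
  fail(1) 'e': from fail(0)=0 chase 'e': 0 ⇒ 0;  out=∅∪out(0)=∅
  fail(3) 'b': from fail(0)=0 chase 'b': 0 ⇒ 0;  out=∅∪out(0)=∅
  fail(11) 'c': from fail(0)=0 chase 'c': 0 ⇒ 0;  out=∅∪out(0)=∅
  fail(15) 'a': from fail(0)=0 chase 'a': 0 ⇒ 0;  out={5}∪out(0)={5}
  fail(2) 'ec': from fail(1)=0 chase 'c': 0 ⇒ 11;  out={0}∪out(11)={0}
  fail(4) 'be': from fail(3)=0 chase 'e': 0 ⇒ 1;  out=∅∪out(1)=∅
  fail(8) 'ea': from fail(1)=0 chase 'a': 0 ⇒ 15;  out={2}∪out(15)={2,5}
  fail(12) 'cb': from fail(11)=0 chase 'b': 0 ⇒ 3;  out=∅∪out(3)=∅
  fail(5) 'beb': from fail(4)=1 chase 'b': 1→0 ⇒ 3;  out=∅∪out(3)=∅
  fail(9) 'bed': from fail(4)=1 chase 'd': 1→0 ⇒ 0;  out=∅∪out(0)=∅
  fail(13) 'cbb': from fail(12)=3 chase 'b': 3→0 ⇒ 3;  out=∅∪out(3)=∅
  fail(6) 'bebc': from fail(5)=3 chase 'c': 3→0 ⇒ 11;  out=∅∪out(11)=∅
  fail(10) 'bede': from fail(9)=0 chase 'e': 0 ⇒ 1;  out={3}∪out(1)={3}
  fail(14) 'cbbe': from fail(13)=3 chase 'e': 3 ⇒ 4;  out={4}∪out(4)={4}
  fail(7) 'bebce': from fail(6)=11 chase 'e': 11→0 ⇒ 1;  out={1}∪out(1)={1}

Run:
[0] read 'e'  n0⇒n1
[1] read 'a'  n1⇒n8  emit P2@[0:1],P5@[1:1]
[2] read 'b'  n8⇒n3 (via fail)
[3] read 'e'  n3⇒n4
[4] read 'd'  n4⇒n9
[5] read 'e'  n9⇒n10  emit P3@[2:5]
[6] read 'c'  n10⇒n2 (via fail)  emit P0@[5:6]
[7] read 'd'  n2⇒n0 (via fail)
[8] read 'a'  n0⇒n15  emit P5@[8:8]
[9] read 'e'  n15⇒n1 (via fail)
[10] read 'a'  n1⇒n8  emit P2@[9:10],P5@[10:10]
[11] read 'e'  n8⇒n1 (via fail)
[12] read 'd'  n1⇒n0 (via fail)
[13] read 'a'  n0⇒n15  emit P5@[13:13]
[14] read 'c'  n15⇒n11 (via fail)
[15] read 'b'  n11⇒n12
[16] read 'e'  n12⇒n4 (via fail)
[17] read 'd'  n4⇒n9
[18] read 'e'  n9⇒n10  emit P3@[15:18]
[19] read 'a'  n10⇒n8 (via fail)  emit P2@[18:19],P5@[19:19]
[20] read 'b'  n8⇒n3 (via fail)
[21] read 'e'  n3⇒n4
[22] read 'b'  n4⇒n5
[23] read 'c'  n5⇒n6
[24] read 'e'  n6⇒n7  emit P1@[20:24]
[25] read 'e'  n7⇒n1 (via fail)
[26] read 'a'  n1⇒n8  emit P2@[25:26],P5@[26:26]
[27] read 'e'  n8⇒n1 (via fail)
[28] read 'd'  n1⇒n0 (via fail)
[29] read 'a'  n0⇒n15  emit P5@[29:29]
[30] read 'e'  n15⇒n1 (via fail)
[31] read 'e'  n1⇒n1 (via fail)
[32] read 'b'  n1⇒n3 (via fail)
[33] read 'b'  n3⇒n3 (via fail)

Matches: [[1,2],[1,5],[5,3],[6,0],[8,5],[10,2],[10,5],[13,5],[18,3],[19,2],[19,5],[24,1],[26,2],[26,5],[29,5]]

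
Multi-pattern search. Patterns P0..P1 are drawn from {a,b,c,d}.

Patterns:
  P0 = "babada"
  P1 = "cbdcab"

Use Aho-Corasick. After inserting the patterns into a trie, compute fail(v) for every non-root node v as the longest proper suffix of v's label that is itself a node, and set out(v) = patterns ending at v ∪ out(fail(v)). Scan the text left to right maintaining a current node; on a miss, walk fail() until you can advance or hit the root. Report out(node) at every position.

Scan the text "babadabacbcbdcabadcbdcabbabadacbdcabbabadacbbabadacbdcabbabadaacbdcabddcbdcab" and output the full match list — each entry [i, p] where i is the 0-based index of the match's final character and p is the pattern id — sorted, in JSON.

Build automaton:
Trie nodes:
  n0 'ε': b→1 c→7
  n1 'b': a→2
  n2 'ba': b→3
  n3 'bab': a→4
  n4 'baba': d→5
  n5 'babad': a→6
  n6 'babada': ·  ←P0
  n7 'c': b→8
  n8 'cb': d→9
  n9 'cbd': c→10
  n10 'cbdc': a→11
  n11 'cbdca': b→12
  n12 'cbdcab': ·  ←P1

BFS fail/out derivation:
  fail(1) 'b': from fail(0)=0 chase 'b': 0 ⇒ 0;  out=∅∪out(0)=∅
  fail(7) 'c': from fail(0)=0 chase 'c': 0 ⇒ 0;  out=∅∪out(0)=∅
  fail(2) 'ba': from fail(1)=0 chase 'a': 0 ⇒ 0;  out=∅∪out(0)=∅
  fail(8) 'cb': from fail(7)=0 chase 'b': 0 ⇒ 1;  out=∅∪out(1)=∅
  fail(3) 'bab': from fail(2)=0 chase 'b': 0 ⇒ 1;  out=∅∪out(1)=∅
  fail(9) 'cbd': from fail(8)=1 chase 'd': 1→0 ⇒ 0;  out=∅∪out(0)=∅
  fail(4) 'baba': from fail(3)=1 chase 'a': 1 ⇒ 2;  out=∅∪out(2)=∅
  fail(10) 'cbdc': from fail(9)=0 chase 'c': 0 ⇒ 7;  out=∅∪out(7)=∅
  fail(5) 'babad': from fail(4)=2 chase 'd': 2→0 ⇒ 0;  out=∅∪out(0)=∅
  fail(11) 'cbdca': from fail(10)=7 chase 'a': 7→0 ⇒ 0;  out=∅∪out(0)=∅
  fail(6) 'babada': from fail(5)=0 chase 'a': 0 ⇒ 0;  out={0}∪out(0)={0}
  fail(12) 'cbdcab': from fail(11)=0 chase 'b': 0 ⇒ 1;  out={1}∪out(1)={1}

Scan:
i=0 'b': node 0→1
i=1 'a': node 1→2
i=2 'b': node 2→3
i=3 'a': node 3→4
i=4 'd': node 4→5
i=5 'a': node 5→6  ** P0@[0:5]
i=6 'b': node 6→1 (fail-walked)
i=7 'a': node 1→2
i=8 'c': node 2→7 (fail-walked)
i=9 'b': node 7→8
i=10 'c': node 8→7 (fail-walked)
i=11 'b': node 7→8
i=12 'd': node 8→9
i=13 'c': node 9→10
i=14 'a': node 10→11
i=15 'b': node 11→12  ** P1@[10:15]
i=16 'a': node 12→2 (fail-walked)
i=17 'd': node 2→0 (fail-walked)
i=18 'c': node 0→7
i=19 'b': node 7→8
i=20 'd': node 8→9
i=21 'c': node 9→10
i=22 'a': node 10→11
i=23 'b': node 11→12  ** P1@[18:23]
i=24 'b': node 12→1 (fail-walked)
i=25 'a': node 1→2
i=26 'b': node 2→3
i=27 'a': node 3→4
i=28 'd': node 4→5
i=29 'a': node 5→6  ** P0@[24:29]
i=30 'c': node 6→7 (fail-walked)
i=31 'b': node 7→8
i=32 'd': node 8→9
i=33 'c': node 9→10
i=34 'a': node 10→11
i=35 'b': node 11→12  ** P1@[30:35]
i=36 'b': node 12→1 (fail-walked)
i=37 'a': node 1→2
i=38 'b': node 2→3
i=39 'a': node 3→4
i=40 'd': node 4→5
i=41 'a': node 5→6  ** P0@[36:41]
i=42 'c': node 6→7 (fail-walked)
i=43 'b': node 7→8
i=44 'b': node 8→1 (fail-walked)
i=45 'a': node 1→2
i=46 'b': node 2→3
i=47 'a': node 3→4
i=48 'd': node 4→5
i=49 'a': node 5→6  ** P0@[44:49]
i=50 'c': node 6→7 (fail-walked)
i=51 'b': node 7→8
i=52 'd': node 8→9
i=53 'c': node 9→10
i=54 'a': node 10→11
i=55 'b': node 11→12  ** P1@[50:55]
i=56 'b': node 12→1 (fail-walked)
i=57 'a': node 1→2
i=58 'b': node 2→3
i=59 'a': node 3→4
i=60 'd': node 4→5
i=61 'a': node 5→6  ** P0@[56:61]
i=62 'a': node 6→0 (fail-walked)
i=63 'c': node 0→7
i=64 'b': node 7→8
i=65 'd': node 8→9
i=66 'c': node 9→10
i=67 'a': node 10→11
i=68 'b': node 11→12  ** P1@[63:68]
i=69 'd': node 12→0 (fail-walked)
i=70 'd': node 0→0
i=71 'c': node 0→7
i=72 'b': node 7→8
i=73 'd': node 8→9
i=74 'c': node 9→10
i=75 'a': node 10→11
i=76 'b': node 11→12  ** P1@[71:76]

Result: [[5,0],[15,1],[23,1],[29,0],[35,1],[41,0],[49,0],[55,1],[61,0],[68,1],[76,1]]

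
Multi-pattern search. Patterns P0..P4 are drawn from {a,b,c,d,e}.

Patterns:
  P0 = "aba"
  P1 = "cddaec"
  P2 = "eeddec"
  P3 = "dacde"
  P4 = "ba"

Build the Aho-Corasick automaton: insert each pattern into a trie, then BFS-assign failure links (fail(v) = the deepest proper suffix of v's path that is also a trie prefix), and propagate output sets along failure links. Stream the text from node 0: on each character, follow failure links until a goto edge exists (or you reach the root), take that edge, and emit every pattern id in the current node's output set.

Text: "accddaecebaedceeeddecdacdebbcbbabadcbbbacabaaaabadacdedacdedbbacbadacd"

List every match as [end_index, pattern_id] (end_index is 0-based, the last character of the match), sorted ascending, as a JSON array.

Construct AC machine:
Trie (insert patterns):
  n0 'ε': a→1 b→21 c→4 d→16 e→10
  n1 'a': b→2
  n2 'ab': a→3
  n3 'aba': ·  [P0 ends]
  n4 'c': d→5
  n5 'cd': d→6
  n6 'cdd': a→7
  n7 'cdda': e→8
  n8 'cddae': c→9
  n9 'cddaec': ·  [P1 ends]
  n10 'e': e→11
  n11 'ee': d→12
  n12 'eed': d→13
  n13 'eedd': e→14
  n14 'eedde': c→15
  n15 'eeddec': ·  [P2 ends]
  n16 'd': a→17
  n17 'da': c→18
  n18 'dac': d→19
  n19 'dacd': e→20
  n20 'dacde': ·  [P3 ends]
  n21 'b': a→22
  n22 'ba': ·  [P4 ends]

BFS fail/out derivation:
  fail(1) 'a': from fail(0)=0 chase 'a': 0 ⇒ 0;  out=∅∪out(0)=∅
  fail(4) 'c': from fail(0)=0 chase 'c': 0 ⇒ 0;  out=∅∪out(0)=∅
  fail(10) 'e': from fail(0)=0 chase 'e': 0 ⇒ 0;  out=∅∪out(0)=∅
  fail(16) 'd': from fail(0)=0 chase 'd': 0 ⇒ 0;  out=∅∪out(0)=∅
  fail(21) 'b': from fail(0)=0 chase 'b': 0 ⇒ 0;  out=∅∪out(0)=∅
  fail(2) 'ab': from fail(1)=0 chase 'b': 0 ⇒ 21;  out=∅∪out(21)=∅
  fail(5) 'cd': from fail(4)=0 chase 'd': 0 ⇒ 16;  out=∅∪out(16)=∅
  fail(11) 'ee': from fail(10)=0 chase 'e': 0 ⇒ 10;  out=∅∪out(10)=∅
  fail(17) 'da': from fail(16)=0 chase 'a': 0 ⇒ 1;  out=∅∪out(1)=∅
  fail(22) 'ba': from fail(21)=0 chase 'a': 0 ⇒ 1;  out={4}∪out(1)={4}
  fail(3) 'aba': from fail(2)=21 chase 'a': 21 ⇒ 22;  out={0}∪out(22)={0,4}
  fail(6) 'cdd': from fail(5)=16 chase 'd': 16→0 ⇒ 16;  out=∅∪out(16)=∅
  fail(12) 'eed': from fail(11)=10 chase 'd': 10→0 ⇒ 16;  out=∅∪out(16)=∅
  fail(18) 'dac': from fail(17)=1 chase 'c': 1→0 ⇒ 4;  out=∅∪out(4)=∅
  fail(7) 'cdda': from fail(6)=16 chase 'a': 16 ⇒ 17;  out=∅∪out(17)=∅
  fail(13) 'eedd': from fail(12)=16 chase 'd': 16→0 ⇒ 16;  out=∅∪out(16)=∅
  fail(19) 'dacd': from fail(18)=4 chase 'd': 4 ⇒ 5;  out=∅∪out(5)=∅
  fail(8) 'cddae': from fail(7)=17 chase 'e': 17→1→0 ⇒ 10;  out=∅∪out(10)=∅
  fail(14) 'eedde': from fail(13)=16 chase 'e': 16→0 ⇒ 10;  out=∅∪out(10)=∅
  fail(20) 'dacde': from fail(19)=5 chase 'e': 5→16→0 ⇒ 10;  out={3}∪out(10)={3}
  fail(9) 'cddaec': from fail(8)=10 chase 'c': 10→0 ⇒ 4;  out={1}∪out(4)={1}
  fail(15) 'eeddec': from fail(14)=10 chase 'c': 10→0 ⇒ 4;  out={2}∪out(4)={2}

Scan:
[0] read 'a'  n0⇒n1
[1] read 'c'  n1⇒n4 (fail-walked)
[2] read 'c'  n4⇒n4 (fail-walked)
[3] read 'd'  n4⇒n5
[4] read 'd'  n5⇒n6
[5] read 'a'  n6⇒n7
[6] read 'e'  n7⇒n8
[7] read 'c'  n8⇒n9  ** P1@[2:7]
[8] read 'e'  n9⇒n10 (fail-walked)
[9] read 'b'  n10⇒n21 (fail-walked)
[10] read 'a'  n21⇒n22  ** P4@[9:10]
[11] read 'e'  n22⇒n10 (fail-walked)
[12] read 'd'  n10⇒n16 (fail-walked)
[13] read 'c'  n16⇒n4 (fail-walked)
[14] read 'e'  n4⇒n10 (fail-walked)
[15] read 'e'  n10⇒n11
[16] read 'e'  n11⇒n11 (fail-walked)
[17] read 'd'  n11⇒n12
[18] read 'd'  n12⇒n13
[19] read 'e'  n13⇒n14
[20] read 'c'  n14⇒n15  ** P2@[15:20]
[21] read 'd'  n15⇒n5 (fail-walked)
[22] read 'a'  n5⇒n17 (fail-walked)
[23] read 'c'  n17⇒n18
[24] read 'd'  n18⇒n19
[25] read 'e'  n19⇒n20  ** P3@[21:25]
[26] read 'b'  n20⇒n21 (fail-walked)
[27] read 'b'  n21⇒n21 (fail-walked)
[28] read 'c'  n21⇒n4 (fail-walked)
[29] read 'b'  n4⇒n21 (fail-walked)
[30] read 'b'  n21⇒n21 (fail-walked)
[31] read 'a'  n21⇒n22  ** P4@[30:31]
[32] read 'b'  n22⇒n2 (fail-walked)
[33] read 'a'  n2⇒n3  ** P0@[31:33],P4@[32:33]
[34] read 'd'  n3⇒n16 (fail-walked)
[35] read 'c'  n16⇒n4 (fail-walked)
[36] read 'b'  n4⇒n21 (fail-walked)
[37] read 'b'  n21⇒n21 (fail-walked)
[38] read 'b'  n21⇒n21 (fail-walked)
[39] read 'a'  n21⇒n22  ** P4@[38:39]
[40] read 'c'  n22⇒n4 (fail-walked)
[41] read 'a'  n4⇒n1 (fail-walked)
[42] read 'b'  n1⇒n2
[43] read 'a'  n2⇒n3  ** P0@[41:43],P4@[42:43]
[44] read 'a'  n3⇒n1 (fail-walked)
[45] read 'a'  n1⇒n1 (fail-walked)
[46] read 'a'  n1⇒n1 (fail-walked)
[47] read 'b'  n1⇒n2
[48] read 'a'  n2⇒n3  ** P0@[46:48],P4@[47:48]
[49] read 'd'  n3⇒n16 (fail-walked)
[50] read 'a'  n16⇒n17
[51] read 'c'  n17⇒n18
[52] read 'd'  n18⇒n19
[53] read 'e'  n19⇒n20  ** P3@[49:53]
[54] read 'd'  n20⇒n16 (fail-walked)
[55] read 'a'  n16⇒n17
[56] read 'c'  n17⇒n18
[57] read 'd'  n18⇒n19
[58] read 'e'  n19⇒n20  ** P3@[54:58]
[59] read 'd'  n20⇒n16 (fail-walked)
[60] read 'b'  n16⇒n21 (fail-walked)
[61] read 'b'  n21⇒n21 (fail-walked)
[62] read 'a'  n21⇒n22  ** P4@[61:62]
[63] read 'c'  n22⇒n4 (fail-walked)
[64] read 'b'  n4⇒n21 (fail-walked)
[65] read 'a'  n21⇒n22  ** P4@[64:65]
[66] read 'd'  n22⇒n16 (fail-walked)
[67] read 'a'  n16⇒n17
[68] read 'c'  n17⇒n18
[69] read 'd'  n18⇒n19

All matches (sorted): [[7,1],[10,4],[20,2],[25,3],[31,4],[33,0],[33,4],[39,4],[43,0],[43,4],[48,0],[48,4],[53,3],[58,3],[62,4],[65,4]]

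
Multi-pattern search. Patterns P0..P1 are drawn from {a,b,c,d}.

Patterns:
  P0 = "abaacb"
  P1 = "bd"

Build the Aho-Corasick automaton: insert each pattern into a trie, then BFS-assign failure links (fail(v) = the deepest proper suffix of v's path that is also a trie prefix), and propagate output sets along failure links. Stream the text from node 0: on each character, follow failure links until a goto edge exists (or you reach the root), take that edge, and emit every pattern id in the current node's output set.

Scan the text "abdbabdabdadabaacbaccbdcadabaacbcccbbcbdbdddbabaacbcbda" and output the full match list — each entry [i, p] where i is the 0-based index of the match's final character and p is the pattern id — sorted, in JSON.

Build:
Trie (insert patterns):
  n0 'ε': a→1 b→7
  n1 'a': b→2
  n2 'ab': a→3
  n3 'aba': a→4
  n4 'abaa': c→5
  n5 'abaac': b→6
  n6 'abaacb': ·  [P0 ends]
  n7 'b': d→8
  n8 'bd': ·  [P1 ends]

BFS fail/out derivation:
  fail(1) 'a': from fail(0)=0 chase 'a': 0 ⇒ 0;  out=∅∪out(0)=∅
  fail(7) 'b': from fail(0)=0 chase 'b': 0 ⇒ 0;  out=∅∪out(0)=∅
  fail(2) 'ab': from fail(1)=0 chase 'b': 0 ⇒ 7;  out=∅∪out(7)=∅
  fail(8) 'bd': from fail(7)=0 chase 'd': 0 ⇒ 0;  out={1}∪out(0)={1}
  fail(3) 'aba': from fail(2)=7 chase 'a': 7→0 ⇒ 1;  out=∅∪out(1)=∅
  fail(4) 'abaa': from fail(3)=1 chase 'a': 1→0 ⇒ 1;  out=∅∪out(1)=∅
  fail(5) 'abaac': from fail(4)=1 chase 'c': 1→0 ⇒ 0;  out=∅∪out(0)=∅
  fail(6) 'abaacb': from fail(5)=0 chase 'b': 0 ⇒ 7;  out={0}∪out(7)={0}

Run:
i=0 'a': node 0→1
i=1 'b': node 1→2
i=2 'd': node 2→8 (fail-walked)  emit P1@[1:2]
i=3 'b': node 8→7 (fail-walked)
i=4 'a': node 7→1 (fail-walked)
i=5 'b': node 1→2
i=6 'd': node 2→8 (fail-walked)  emit P1@[5:6]
i=7 'a': node 8→1 (fail-walked)
i=8 'b': node 1→2
i=9 'd': node 2→8 (fail-walked)  emit P1@[8:9]
i=10 'a': node 8→1 (fail-walked)
i=11 'd': node 1→0 (fail-walked)
i=12 'a': node 0→1
i=13 'b': node 1→2
i=14 'a': node 2→3
i=15 'a': node 3→4
i=16 'c': node 4→5
i=17 'b': node 5→6  emit P0@[12:17]
i=18 'a': node 6→1 (fail-walked)
i=19 'c': node 1→0 (fail-walked)
i=20 'c': node 0→0
i=21 'b': node 0→7
i=22 'd': node 7→8  emit P1@[21:22]
i=23 'c': node 8→0 (fail-walked)
i=24 'a': node 0→1
i=25 'd': node 1→0 (fail-walked)
i=26 'a': node 0→1
i=27 'b': node 1→2
i=28 'a': node 2→3
i=29 'a': node 3→4
i=30 'c': node 4→5
i=31 'b': node 5→6  emit P0@[26:31]
i=32 'c': node 6→0 (fail-walked)
i=33 'c': node 0→0
i=34 'c': node 0→0
i=35 'b': node 0→7
i=36 'b': node 7→7 (fail-walked)
i=37 'c': node 7→0 (fail-walked)
i=38 'b': node 0→7
i=39 'd': node 7→8  emit P1@[38:39]
i=40 'b': node 8→7 (fail-walked)
i=41 'd': node 7→8  emit P1@[40:41]
i=42 'd': node 8→0 (fail-walked)
i=43 'd': node 0→0
i=44 'b': node 0→7
i=45 'a': node 7→1 (fail-walked)
i=46 'b': node 1→2
i=47 'a': node 2→3
i=48 'a': node 3→4
i=49 'c': node 4→5
i=50 'b': node 5→6  emit P0@[45:50]
i=51 'c': node 6→0 (fail-walked)
i=52 'b': node 0→7
i=53 'd': node 7→8  emit P1@[52:53]
i=54 'a': node 8→1 (fail-walked)

All matches (sorted): [[2,1],[6,1],[9,1],[17,0],[22,1],[31,0],[39,1],[41,1],[50,0],[53,1]]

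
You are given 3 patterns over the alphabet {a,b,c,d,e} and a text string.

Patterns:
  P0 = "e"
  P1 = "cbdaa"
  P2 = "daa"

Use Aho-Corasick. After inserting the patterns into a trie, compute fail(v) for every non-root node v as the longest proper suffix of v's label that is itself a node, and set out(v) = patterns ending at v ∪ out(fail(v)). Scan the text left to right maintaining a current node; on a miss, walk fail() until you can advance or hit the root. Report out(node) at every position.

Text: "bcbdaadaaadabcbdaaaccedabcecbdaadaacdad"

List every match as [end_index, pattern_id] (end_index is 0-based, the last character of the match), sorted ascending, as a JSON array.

Build:
Trie (insert patterns):
  0='ε' goto c→2 d→7 e→1
  1='e' goto ·  ←P0
  2='c' goto b→3
  3='cb' goto d→4
  4='cbd' goto a→5
  5='cbda' goto a→6
  6='cbdaa' goto ·  ←P1
  7='d' goto a→8
  8='da' goto a→9
  9='daa' goto ·  ←P2

BFS fail/out derivation:
  n1('e'): parent n0 fail=0; on 'e' 0 → fail=0;  out {0}∪∅={0}
  n2('c'): parent n0 fail=0; on 'c' 0 → fail=0;  out ∅∪∅=∅
  n7('d'): parent n0 fail=0; on 'd' 0 → fail=0;  out ∅∪∅=∅
  n3('cb'): parent n2 fail=0; on 'b' 0 → fail=0;  out ∅∪∅=∅
  n8('da'): parent n7 fail=0; on 'a' 0 → fail=0;  out ∅∪∅=∅
  n4('cbd'): parent n3 fail=0; on 'd' 0 → fail=7;  out ∅∪∅=∅
  n9('daa'): parent n8 fail=0; on 'a' 0 → fail=0;  out {2}∪∅={2}
  n5('cbda'): parent n4 fail=7; on 'a' 7 → fail=8;  out ∅∪∅=∅
  n6('cbdaa'): parent n5 fail=8; on 'a' 8 → fail=9;  out {1}∪{2}={1,2}

Scan:
i=0 'b': node 0→0
i=1 'c': node 0→2
i=2 'b': node 2→3
i=3 'd': node 3→4
i=4 'a': node 4→5
i=5 'a': node 5→6  ** P1@[1:5],P2@[3:5]
i=6 'd': node 6→7 (via fail)
i=7 'a': node 7→8
i=8 'a': node 8→9  ** P2@[6:8]
i=9 'a': node 9→0 (via fail)
i=10 'd': node 0→7
i=11 'a': node 7→8
i=12 'b': node 8→0 (via fail)
i=13 'c': node 0→2
i=14 'b': node 2→3
i=15 'd': node 3→4
i=16 'a': node 4→5
i=17 'a': node 5→6  ** P1@[13:17],P2@[15:17]
i=18 'a': node 6→0 (via fail)
i=19 'c': node 0→2
i=20 'c': node 2→2 (via fail)
i=21 'e': node 2→1 (via fail)  ** P0@[21:21]
i=22 'd': node 1→7 (via fail)
i=23 'a': node 7→8
i=24 'b': node 8→0 (via fail)
i=25 'c': node 0→2
i=26 'e': node 2→1 (via fail)  ** P0@[26:26]
i=27 'c': node 1→2 (via fail)
i=28 'b': node 2→3
i=29 'd': node 3→4
i=30 'a': node 4→5
i=31 'a': node 5→6  ** P1@[27:31],P2@[29:31]
i=32 'd': node 6→7 (via fail)
i=33 'a': node 7→8
i=34 'a': node 8→9  ** P2@[32:34]
i=35 'c': node 9→2 (via fail)
i=36 'd': node 2→7 (via fail)
i=37 'a': node 7→8
i=38 'd': node 8→7 (via fail)

All matches (sorted): [[5,1],[5,2],[8,2],[17,1],[17,2],[21,0],[26,0],[31,1],[31,2],[34,2]]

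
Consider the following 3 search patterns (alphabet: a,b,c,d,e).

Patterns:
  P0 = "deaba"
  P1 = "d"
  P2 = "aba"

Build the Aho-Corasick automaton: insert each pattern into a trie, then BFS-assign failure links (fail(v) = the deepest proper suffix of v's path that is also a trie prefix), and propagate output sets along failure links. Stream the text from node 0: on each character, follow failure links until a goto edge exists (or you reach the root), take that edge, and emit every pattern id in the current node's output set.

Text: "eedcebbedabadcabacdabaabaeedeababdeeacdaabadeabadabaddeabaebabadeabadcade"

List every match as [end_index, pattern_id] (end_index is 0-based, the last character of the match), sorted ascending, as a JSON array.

Construct AC machine:
Trie (insert patterns):
  0='ε' goto a→6 d→1
  1='d' goto e→2  ←P1
  2='de' goto a→3
  3='dea' goto b→4
  4='deab' goto a→5
  5='deaba' goto ·  ←P0
  6='a' goto b→7
  7='ab' goto a→8
  8='aba' goto ·  ←P2

BFS fail/out derivation:
  n1('d'): parent n0 fail=0; on 'd' 0 → fail=0;  out {1}∪∅={1}
  n6('a'): parent n0 fail=0; on 'a' 0 → fail=0;  out ∅∪∅=∅
  n2('de'): parent n1 fail=0; on 'e' 0 → fail=0;  out ∅∪∅=∅
  n7('ab'): parent n6 fail=0; on 'b' 0 → fail=0;  out ∅∪∅=∅
  n3('dea'): parent n2 fail=0; on 'a' 0 → fail=6;  out ∅∪∅=∅
  n8('aba'): parent n7 fail=0; on 'a' 0 → fail=6;  out {2}∪∅={2}
  n4('deab'): parent n3 fail=6; on 'b' 6 → fail=7;  out ∅∪∅=∅
  n5('deaba'): parent n4 fail=7; on 'a' 7 → fail=8;  out {0}∪{2}={0,2}

Run:
pos 0 'e': at 0
pos 1 'e': at 0
pos 2 'd': at 1  → match P1@[2:2]
pos 3 'c': at 0 (fail-walked)
pos 4 'e': at 0
pos 5 'b': at 0
pos 6 'b': at 0
pos 7 'e': at 0
pos 8 'd': at 1  → match P1@[8:8]
pos 9 'a': at 6 (fail-walked)
pos 10 'b': at 7
pos 11 'a': at 8  → match P2@[9:11]
pos 12 'd': at 1 (fail-walked)  → match P1@[12:12]
pos 13 'c': at 0 (fail-walked)
pos 14 'a': at 6
pos 15 'b': at 7
pos 16 'a': at 8  → match P2@[14:16]
pos 17 'c': at 0 (fail-walked)
pos 18 'd': at 1  → match P1@[18:18]
pos 19 'a': at 6 (fail-walked)
pos 20 'b': at 7
pos 21 'a': at 8  → match P2@[19:21]
pos 22 'a': at 6 (fail-walked)
pos 23 'b': at 7
pos 24 'a': at 8  → match P2@[22:24]
pos 25 'e': at 0 (fail-walked)
pos 26 'e': at 0
pos 27 'd': at 1  → match P1@[27:27]
pos 28 'e': at 2
pos 29 'a': at 3
pos 30 'b': at 4
pos 31 'a': at 5  → match P0@[27:31],P2@[29:31]
pos 32 'b': at 7 (fail-walked)
pos 33 'd': at 1 (fail-walked)  → match P1@[33:33]
pos 34 'e': at 2
pos 35 'e': at 0 (fail-walked)
pos 36 'a': at 6
pos 37 'c': at 0 (fail-walked)
pos 38 'd': at 1  → match P1@[38:38]
pos 39 'a': at 6 (fail-walked)
pos 40 'a': at 6 (fail-walked)
pos 41 'b': at 7
pos 42 'a': at 8  → match P2@[40:42]
pos 43 'd': at 1 (fail-walked)  → match P1@[43:43]
pos 44 'e': at 2
pos 45 'a': at 3
pos 46 'b': at 4
pos 47 'a': at 5  → match P0@[43:47],P2@[45:47]
pos 48 'd': at 1 (fail-walked)  → match P1@[48:48]
pos 49 'a': at 6 (fail-walked)
pos 50 'b': at 7
pos 51 'a': at 8  → match P2@[49:51]
pos 52 'd': at 1 (fail-walked)  → match P1@[52:52]
pos 53 'd': at 1 (fail-walked)  → match P1@[53:53]
pos 54 'e': at 2
pos 55 'a': at 3
pos 56 'b': at 4
pos 57 'a': at 5  → match P0@[53:57],P2@[55:57]
pos 58 'e': at 0 (fail-walked)
pos 59 'b': at 0
pos 60 'a': at 6
pos 61 'b': at 7
pos 62 'a': at 8  → match P2@[60:62]
pos 63 'd': at 1 (fail-walked)  → match P1@[63:63]
pos 64 'e': at 2
pos 65 'a': at 3
pos 66 'b': at 4
pos 67 'a': at 5  → match P0@[63:67],P2@[65:67]
pos 68 'd': at 1 (fail-walked)  → match P1@[68:68]
pos 69 'c': at 0 (fail-walked)
pos 70 'a': at 6
pos 71 'd': at 1 (fail-walked)  → match P1@[71:71]
pos 72 'e': at 2

Result: [[2,1],[8,1],[11,2],[12,1],[16,2],[18,1],[21,2],[24,2],[27,1],[31,0],[31,2],[33,1],[38,1],[42,2],[43,1],[47,0],[47,2],[48,1],[51,2],[52,1],[53,1],[57,0],[57,2],[62,2],[63,1],[67,0],[67,2],[68,1],[71,1]]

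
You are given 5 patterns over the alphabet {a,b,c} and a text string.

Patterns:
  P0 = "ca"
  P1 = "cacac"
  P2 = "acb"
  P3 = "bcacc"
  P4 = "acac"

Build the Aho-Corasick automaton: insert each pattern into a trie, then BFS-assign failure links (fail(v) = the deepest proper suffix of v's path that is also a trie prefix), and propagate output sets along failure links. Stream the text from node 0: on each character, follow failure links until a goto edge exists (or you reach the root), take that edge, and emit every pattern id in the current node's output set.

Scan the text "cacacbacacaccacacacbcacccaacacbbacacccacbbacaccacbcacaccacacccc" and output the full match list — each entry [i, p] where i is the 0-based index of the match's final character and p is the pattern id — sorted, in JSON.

Build automaton:
Trie (insert patterns):
  0='ε' goto a→6 b→9 c→1
  1='c' goto a→2
  2='ca' goto c→3  [P0 ends]
  3='cac' goto a→4
  4='caca' goto c→5
  5='cacac' goto ·  [P1 ends]
  6='a' goto c→7
  7='ac' goto a→14 b→8
  8='acb' goto ·  [P2 ends]
  9='b' goto c→10
  10='bc' goto a→11
  11='bca' goto c→12
  12='bcac' goto c→13
  13='bcacc' goto ·  [P3 ends]
  14='aca' goto c→15
  15='acac' goto ·  [P4 ends]

BFS fail/out derivation:
  n1('c'): parent n0 fail=0; on 'c' 0 → fail=0;  out ∅∪∅=∅
  n6('a'): parent n0 fail=0; on 'a' 0 → fail=0;  out ∅∪∅=∅
  n9('b'): parent n0 fail=0; on 'b' 0 → fail=0;  out ∅∪∅=∅
  n2('ca'): parent n1 fail=0; on 'a' 0 → fail=6;  out {0}∪∅={0}
  n7('ac'): parent n6 fail=0; on 'c' 0 → fail=1;  out ∅∪∅=∅
  n10('bc'): parent n9 fail=0; on 'c' 0 → fail=1;  out ∅∪∅=∅
  n3('cac'): parent n2 fail=6; on 'c' 6 → fail=7;  out ∅∪∅=∅
  n8('acb'): parent n7 fail=1; on 'b' 1→0 → fail=9;  out {2}∪∅={2}
  n11('bca'): parent n10 fail=1; on 'a' 1 → fail=2;  out ∅∪{0}={0}
  n14('aca'): parent n7 fail=1; on 'a' 1 → fail=2;  out ∅∪{0}={0}
  n4('caca'): parent n3 fail=7; on 'a' 7 → fail=14;  out ∅∪{0}={0}
  n12('bcac'): parent n11 fail=2; on 'c' 2 → fail=3;  out ∅∪∅=∅
  n15('acac'): parent n14 fail=2; on 'c' 2 → fail=3;  out {4}∪∅={4}
  n5('cacac'): parent n4 fail=14; on 'c' 14 → fail=15;  out {1}∪{4}={1,4}
  n13('bcacc'): parent n12 fail=3; on 'c' 3→7→1→0 → fail=1;  out {3}∪∅={3}

Scan:
i=0 'c': node 0→1
i=1 'a': node 1→2  emit P0@[0:1]
i=2 'c': node 2→3
i=3 'a': node 3→4  emit P0@[2:3]
i=4 'c': node 4→5  emit P1@[0:4],P4@[1:4]
i=5 'b': node 5→8 (via fail)  emit P2@[3:5]
i=6 'a': node 8→6 (via fail)
i=7 'c': node 6→7
i=8 'a': node 7→14  emit P0@[7:8]
i=9 'c': node 14→15  emit P4@[6:9]
i=10 'a': node 15→4 (via fail)  emit P0@[9:10]
i=11 'c': node 4→5  emit P1@[7:11],P4@[8:11]
i=12 'c': node 5→1 (via fail)
i=13 'a': node 1→2  emit P0@[12:13]
i=14 'c': node 2→3
i=15 'a': node 3→4  emit P0@[14:15]
i=16 'c': node 4→5  emit P1@[12:16],P4@[13:16]
i=17 'a': node 5→4 (via fail)  emit P0@[16:17]
i=18 'c': node 4→5  emit P1@[14:18],P4@[15:18]
i=19 'b': node 5→8 (via fail)  emit P2@[17:19]
i=20 'c': node 8→10 (via fail)
i=21 'a': node 10→11  emit P0@[20:21]
i=22 'c': node 11→12
i=23 'c': node 12→13  emit P3@[19:23]
i=24 'c': node 13→1 (via fail)
i=25 'a': node 1→2  emit P0@[24:25]
i=26 'a': node 2→6 (via fail)
i=27 'c': node 6→7
i=28 'a': node 7→14  emit P0@[27:28]
i=29 'c': node 14→15  emit P4@[26:29]
i=30 'b': node 15→8 (via fail)  emit P2@[28:30]
i=31 'b': node 8→9 (via fail)
i=32 'a': node 9→6 (via fail)
i=33 'c': node 6→7
i=34 'a': node 7→14  emit P0@[33:34]
i=35 'c': node 14→15  emit P4@[32:35]
i=36 'c': node 15→1 (via fail)
i=37 'c': node 1→1 (via fail)
i=38 'a': node 1→2  emit P0@[37:38]
i=39 'c': node 2→3
i=40 'b': node 3→8 (via fail)  emit P2@[38:40]
i=41 'b': node 8→9 (via fail)
i=42 'a': node 9→6 (via fail)
i=43 'c': node 6→7
i=44 'a': node 7→14  emit P0@[43:44]
i=45 'c': node 14→15  emit P4@[42:45]
i=46 'c': node 15→1 (via fail)
i=47 'a': node 1→2  emit P0@[46:47]
i=48 'c': node 2→3
i=49 'b': node 3→8 (via fail)  emit P2@[47:49]
i=50 'c': node 8→10 (via fail)
i=51 'a': node 10→11  emit P0@[50:51]
i=52 'c': node 11→12
i=53 'a': node 12→4 (via fail)  emit P0@[52:53]
i=54 'c': node 4→5  emit P1@[50:54],P4@[51:54]
i=55 'c': node 5→1 (via fail)
i=56 'a': node 1→2  emit P0@[55:56]
i=57 'c': node 2→3
i=58 'a': node 3→4  emit P0@[57:58]
i=59 'c': node 4→5  emit P1@[55:59],P4@[56:59]
i=60 'c': node 5→1 (via fail)
i=61 'c': node 1→1 (via fail)
i=62 'c': node 1→1 (via fail)

All matches (sorted): [[1,0],[3,0],[4,1],[4,4],[5,2],[8,0],[9,4],[10,0],[11,1],[11,4],[13,0],[15,0],[16,1],[16,4],[17,0],[18,1],[18,4],[19,2],[21,0],[23,3],[25,0],[28,0],[29,4],[30,2],[34,0],[35,4],[38,0],[40,2],[44,0],[45,4],[47,0],[49,2],[51,0],[53,0],[54,1],[54,4],[56,0],[58,0],[59,1],[59,4]]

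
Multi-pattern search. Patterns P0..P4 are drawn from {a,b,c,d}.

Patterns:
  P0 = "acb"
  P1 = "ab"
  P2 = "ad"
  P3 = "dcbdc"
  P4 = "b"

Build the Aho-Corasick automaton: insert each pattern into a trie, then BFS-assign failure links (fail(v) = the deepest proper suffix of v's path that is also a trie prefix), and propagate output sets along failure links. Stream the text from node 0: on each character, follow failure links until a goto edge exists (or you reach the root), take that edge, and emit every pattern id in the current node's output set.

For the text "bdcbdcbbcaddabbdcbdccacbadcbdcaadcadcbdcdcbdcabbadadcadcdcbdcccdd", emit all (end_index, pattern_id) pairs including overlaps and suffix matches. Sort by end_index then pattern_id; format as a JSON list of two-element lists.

Build automaton:
Trie (insert patterns):
  0='ε' goto a→1 b→11 d→6
  1='a' goto b→4 c→2 d→5
  2='ac' goto b→3
  3='acb' goto ·  [P0 ends]
  4='ab' goto ·  [P1 ends]
  5='ad' goto ·  [P2 ends]
  6='d' goto c→7
  7='dc' goto b→8
  8='dcb' goto d→9
  9='dcbd' goto c→10
  10='dcbdc' goto ·  [P3 ends]
  11='b' goto ·  [P4 ends]

BFS fail/out derivation:
  fail(1) 'a': from fail(0)=0 chase 'a': 0 ⇒ 0;  out=∅∪out(0)=∅
  fail(6) 'd': from fail(0)=0 chase 'd': 0 ⇒ 0;  out=∅∪out(0)=∅
  fail(11) 'b': from fail(0)=0 chase 'b': 0 ⇒ 0;  out={4}∪out(0)={4}
  fail(2) 'ac': from fail(1)=0 chase 'c': 0 ⇒ 0;  out=∅∪out(0)=∅
  fail(4) 'ab': from fail(1)=0 chase 'b': 0 ⇒ 11;  out={1}∪out(11)={1,4}
  fail(5) 'ad': from fail(1)=0 chase 'd': 0 ⇒ 6;  out={2}∪out(6)={2}
  fail(7) 'dc': from fail(6)=0 chase 'c': 0 ⇒ 0;  out=∅∪out(0)=∅
  fail(3) 'acb': from fail(2)=0 chase 'b': 0 ⇒ 11;  out={0}∪out(11)={0,4}
  fail(8) 'dcb': from fail(7)=0 chase 'b': 0 ⇒ 11;  out=∅∪out(11)={4}
  fail(9) 'dcbd': from fail(8)=11 chase 'd': 11→0 ⇒ 6;  out=∅∪out(6)=∅
  fail(10) 'dcbdc': from fail(9)=6 chase 'c': 6 ⇒ 7;  out={3}∪out(7)={3}

Scan:
i=0 'b': node 0→11  emit P4@[0:0]
i=1 'd': node 11→6 ·f
i=2 'c': node 6→7
i=3 'b': node 7→8  emit P4@[3:3]
i=4 'd': node 8→9
i=5 'c': node 9→10  emit P3@[1:5]
i=6 'b': node 10→8 ·f  emit P4@[6:6]
i=7 'b': node 8→11 ·f  emit P4@[7:7]
i=8 'c': node 11→0 ·f
i=9 'a': node 0→1
i=10 'd': node 1→5  emit P2@[9:10]
i=11 'd': node 5→6 ·f
i=12 'a': node 6→1 ·f
i=13 'b': node 1→4  emit P1@[12:13],P4@[13:13]
i=14 'b': node 4→11 ·f  emit P4@[14:14]
i=15 'd': node 11→6 ·f
i=16 'c': node 6→7
i=17 'b': node 7→8  emit P4@[17:17]
i=18 'd': node 8→9
i=19 'c': node 9→10  emit P3@[15:19]
i=20 'c': node 10→0 ·f
i=21 'a': node 0→1
i=22 'c': node 1→2
i=23 'b': node 2→3  emit P0@[21:23],P4@[23:23]
i=24 'a': node 3→1 ·f
i=25 'd': node 1→5  emit P2@[24:25]
i=26 'c': node 5→7 ·f
i=27 'b': node 7→8  emit P4@[27:27]
i=28 'd': node 8→9
i=29 'c': node 9→10  emit P3@[25:29]
i=30 'a': node 10→1 ·f
i=31 'a': node 1→1 ·f
i=32 'd': node 1→5  emit P2@[31:32]
i=33 'c': node 5→7 ·f
i=34 'a': node 7→1 ·f
i=35 'd': node 1→5  emit P2@[34:35]
i=36 'c': node 5→7 ·f
i=37 'b': node 7→8  emit P4@[37:37]
i=38 'd': node 8→9
i=39 'c': node 9→10  emit P3@[35:39]
i=40 'd': node 10→6 ·f
i=41 'c': node 6→7
i=42 'b': node 7→8  emit P4@[42:42]
i=43 'd': node 8→9
i=44 'c': node 9→10  emit P3@[40:44]
i=45 'a': node 10→1 ·f
i=46 'b': node 1→4  emit P1@[45:46],P4@[46:46]
i=47 'b': node 4→11 ·f  emit P4@[47:47]
i=48 'a': node 11→1 ·f
i=49 'd': node 1→5  emit P2@[48:49]
i=50 'a': node 5→1 ·f
i=51 'd': node 1→5  emit P2@[50:51]
i=52 'c': node 5→7 ·f
i=53 'a': node 7→1 ·f
i=54 'd': node 1→5  emit P2@[53:54]
i=55 'c': node 5→7 ·f
i=56 'd': node 7→6 ·f
i=57 'c': node 6→7
i=58 'b': node 7→8  emit P4@[58:58]
i=59 'd': node 8→9
i=60 'c': node 9→10  emit P3@[56:60]
i=61 'c': node 10→0 ·f
i=62 'c': node 0→0
i=63 'd': node 0→6
i=64 'd': node 6→6 ·f

All matches (sorted): [[0,4],[3,4],[5,3],[6,4],[7,4],[10,2],[13,1],[13,4],[14,4],[17,4],[19,3],[23,0],[23,4],[25,2],[27,4],[29,3],[32,2],[35,2],[37,4],[39,3],[42,4],[44,3],[46,1],[46,4],[47,4],[49,2],[51,2],[54,2],[58,4],[60,3]]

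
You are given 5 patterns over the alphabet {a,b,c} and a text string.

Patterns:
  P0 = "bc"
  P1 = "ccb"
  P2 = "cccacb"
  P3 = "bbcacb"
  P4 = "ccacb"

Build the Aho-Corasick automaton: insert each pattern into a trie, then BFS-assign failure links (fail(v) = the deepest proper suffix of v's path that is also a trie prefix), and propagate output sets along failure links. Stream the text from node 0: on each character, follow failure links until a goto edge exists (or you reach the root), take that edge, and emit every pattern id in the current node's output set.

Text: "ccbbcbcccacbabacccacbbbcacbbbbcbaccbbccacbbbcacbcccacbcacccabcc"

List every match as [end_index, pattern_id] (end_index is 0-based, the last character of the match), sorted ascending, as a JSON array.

Build automaton:
Trie nodes:
  0='ε' goto b→1 c→3
  1='b' goto b→10 c→2
  2='bc' goto ·  ←P0
  3='c' goto c→4
  4='cc' goto a→15 b→5 c→6
  5='ccb' goto ·  ←P1
  6='ccc' goto a→7
  7='ccca' goto c→8
  8='cccac' goto b→9
  9='cccacb' goto ·  ←P2
  10='bb' goto c→11
  11='bbc' goto a→12
  12='bbca' goto c→13
  13='bbcac' goto b→14
  14='bbcacb' goto ·  ←P3
  15='cca' goto c→16
  16='ccac' goto b→17
  17='ccacb' goto ·  ←P4

BFS fail/out derivation:
  fail(1) 'b': from fail(0)=0 chase 'b': 0 ⇒ 0;  out=∅∪out(0)=∅
  fail(3) 'c': from fail(0)=0 chase 'c': 0 ⇒ 0;  out=∅∪out(0)=∅
  fail(2) 'bc': from fail(1)=0 chase 'c': 0 ⇒ 3;  out={0}∪out(3)={0}
  fail(4) 'cc': from fail(3)=0 chase 'c': 0 ⇒ 3;  out=∅∪out(3)=∅
  fail(10) 'bb': from fail(1)=0 chase 'b': 0 ⇒ 1;  out=∅∪out(1)=∅
  fail(5) 'ccb': from fail(4)=3 chase 'b': 3→0 ⇒ 1;  out={1}∪out(1)={1}
  fail(6) 'ccc': from fail(4)=3 chase 'c': 3 ⇒ 4;  out=∅∪out(4)=∅
  fail(11) 'bbc': from fail(10)=1 chase 'c': 1 ⇒ 2;  out=∅∪out(2)={0}
  fail(15) 'cca': from fail(4)=3 chase 'a': 3→0 ⇒ 0;  out=∅∪out(0)=∅
  fail(7) 'ccca': from fail(6)=4 chase 'a': 4 ⇒ 15;  out=∅∪out(15)=∅
  fail(12) 'bbca': from fail(11)=2 chase 'a': 2→3→0 ⇒ 0;  out=∅∪out(0)=∅
  fail(16) 'ccac': from fail(15)=0 chase 'c': 0 ⇒ 3;  out=∅∪out(3)=∅
  fail(8) 'cccac': from fail(7)=15 chase 'c': 15 ⇒ 16;  out=∅∪out(16)=∅
  fail(13) 'bbcac': from fail(12)=0 chase 'c': 0 ⇒ 3;  out=∅∪out(3)=∅
  fail(17) 'ccacb': from fail(16)=3 chase 'b': 3→0 ⇒ 1;  out={4}∪out(1)={4}
  fail(9) 'cccacb': from fail(8)=16 chase 'b': 16 ⇒ 17;  out={2}∪out(17)={2,4}
  fail(14) 'bbcacb': from fail(13)=3 chase 'b': 3→0 ⇒ 1;  out={3}∪out(1)={3}

Text stream:
[0] read 'c'  n0⇒n3
[1] read 'c'  n3⇒n4
[2] read 'b'  n4⇒n5  emit P1@[0:2]
[3] read 'b'  n5⇒n10 (fail-walked)
[4] read 'c'  n10⇒n11  emit P0@[3:4]
[5] read 'b'  n11⇒n1 (fail-walked)
[6] read 'c'  n1⇒n2  emit P0@[5:6]
[7] read 'c'  n2⇒n4 (fail-walked)
[8] read 'c'  n4⇒n6
[9] read 'a'  n6⇒n7
[10] read 'c'  n7⇒n8
[11] read 'b'  n8⇒n9  emit P2@[6:11],P4@[7:11]
[12] read 'a'  n9⇒n0 (fail-walked)
[13] read 'b'  n0⇒n1
[14] read 'a'  n1⇒n0 (fail-walked)
[15] read 'c'  n0⇒n3
[16] read 'c'  n3⇒n4
[17] read 'c'  n4⇒n6
[18] read 'a'  n6⇒n7
[19] read 'c'  n7⇒n8
[20] read 'b'  n8⇒n9  emit P2@[15:20],P4@[16:20]
[21] read 'b'  n9⇒n10 (fail-walked)
[22] read 'b'  n10⇒n10 (fail-walked)
[23] read 'c'  n10⇒n11  emit P0@[22:23]
[24] read 'a'  n11⇒n12
[25] read 'c'  n12⇒n13
[26] read 'b'  n13⇒n14  emit P3@[21:26]
[27] read 'b'  n14⇒n10 (fail-walked)
[28] read 'b'  n10⇒n10 (fail-walked)
[29] read 'b'  n10⇒n10 (fail-walked)
[30] read 'c'  n10⇒n11  emit P0@[29:30]
[31] read 'b'  n11⇒n1 (fail-walked)
[32] read 'a'  n1⇒n0 (fail-walked)
[33] read 'c'  n0⇒n3
[34] read 'c'  n3⇒n4
[35] read 'b'  n4⇒n5  emit P1@[33:35]
[36] read 'b'  n5⇒n10 (fail-walked)
[37] read 'c'  n10⇒n11  emit P0@[36:37]
[38] read 'c'  n11⇒n4 (fail-walked)
[39] read 'a'  n4⇒n15
[40] read 'c'  n15⇒n16
[41] read 'b'  n16⇒n17  emit P4@[37:41]
[42] read 'b'  n17⇒n10 (fail-walked)
[43] read 'b'  n10⇒n10 (fail-walked)
[44] read 'c'  n10⇒n11  emit P0@[43:44]
[45] read 'a'  n11⇒n12
[46] read 'c'  n12⇒n13
[47] read 'b'  n13⇒n14  emit P3@[42:47]
[48] read 'c'  n14⇒n2 (fail-walked)  emit P0@[47:48]
[49] read 'c'  n2⇒n4 (fail-walked)
[50] read 'c'  n4⇒n6
[51] read 'a'  n6⇒n7
[52] read 'c'  n7⇒n8
[53] read 'b'  n8⇒n9  emit P2@[48:53],P4@[49:53]
[54] read 'c'  n9⇒n2 (fail-walked)  emit P0@[53:54]
[55] read 'a'  n2⇒n0 (fail-walked)
[56] read 'c'  n0⇒n3
[57] read 'c'  n3⇒n4
[58] read 'c'  n4⇒n6
[59] read 'a'  n6⇒n7
[60] read 'b'  n7⇒n1 (fail-walked)
[61] read 'c'  n1⇒n2  emit P0@[60:61]
[62] read 'c'  n2⇒n4 (fail-walked)

Matches: [[2,1],[4,0],[6,0],[11,2],[11,4],[20,2],[20,4],[23,0],[26,3],[30,0],[35,1],[37,0],[41,4],[44,0],[47,3],[48,0],[53,2],[53,4],[54,0],[61,0]]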